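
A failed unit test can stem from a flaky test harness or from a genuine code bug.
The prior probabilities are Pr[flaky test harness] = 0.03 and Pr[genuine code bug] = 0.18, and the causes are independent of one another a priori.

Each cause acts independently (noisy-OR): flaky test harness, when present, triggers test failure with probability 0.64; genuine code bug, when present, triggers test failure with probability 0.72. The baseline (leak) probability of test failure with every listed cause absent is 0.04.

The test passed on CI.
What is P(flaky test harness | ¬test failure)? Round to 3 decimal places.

Under noisy-OR, P(test failure | causes) = 1 − (1−0.04)·∏(1−qᵢ) over the active causes.
By total probability over the 4 (flaky test harness, genuine code bug) configurations:
  P(¬test failure) = 0.96*0.97*0.82 + 0.2688*0.97*0.18 + 0.3456*0.03*0.82 + 0.096768*0.03*0.18
        = 0.763584 + 0.046932 + 0.008502 + 0.000523 = 0.819541
Configurations with flaky test harness contribute 0.009025, so
  P(flaky test harness | ¬test failure) = 0.009025 / 0.819541 ≈ 0.011

P(flaky test harness | ¬test failure) ≈ 0.011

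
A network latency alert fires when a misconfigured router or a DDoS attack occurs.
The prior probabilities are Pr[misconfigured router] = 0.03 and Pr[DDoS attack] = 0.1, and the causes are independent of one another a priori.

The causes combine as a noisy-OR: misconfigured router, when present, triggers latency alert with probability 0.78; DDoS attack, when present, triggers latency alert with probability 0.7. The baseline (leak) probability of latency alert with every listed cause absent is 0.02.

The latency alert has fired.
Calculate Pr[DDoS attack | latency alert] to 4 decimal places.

Under noisy-OR, P(latency alert | causes) = 1 − (1−0.02)·∏(1−qᵢ) over the active causes.
For the numerator, keep only DDoS attack=true terms: 0.068482 + 0.002806 = 0.071288
Normalizer over all consistent configurations: 0.02·0.97·0.9 + 0.706·0.97·0.1 + 0.7844·0.03·0.9 + 0.93532·0.03·0.1 = 0.109927
Posterior = 0.071288 / 0.109927 ≈ 0.6485

Pr[DDoS attack | latency alert] ≈ 0.6485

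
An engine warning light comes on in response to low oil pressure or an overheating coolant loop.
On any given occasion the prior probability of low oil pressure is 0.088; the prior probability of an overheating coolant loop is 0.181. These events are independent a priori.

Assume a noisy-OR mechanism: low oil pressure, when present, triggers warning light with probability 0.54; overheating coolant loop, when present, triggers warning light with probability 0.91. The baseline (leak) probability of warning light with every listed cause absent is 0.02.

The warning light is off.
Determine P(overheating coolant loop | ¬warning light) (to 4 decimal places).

Under noisy-OR, P(warning light | causes) = 1 − (1−0.02)·∏(1−qᵢ) over the active causes.
P(¬warning light) = 0.98*0.912*0.819 + 0.0882*0.912*0.181 + 0.4508*0.088*0.819 + 0.040572*0.088*0.181 = 0.731989 + 0.014559 + 0.032490 + 0.000646 = 0.779684
Restricting to configurations with overheating coolant loop present: 0.014559 + 0.000646 = 0.015205.
Hence the posterior is 0.015205/0.779684 ≈ 0.0195.

P(overheating coolant loop | ¬warning light) ≈ 0.0195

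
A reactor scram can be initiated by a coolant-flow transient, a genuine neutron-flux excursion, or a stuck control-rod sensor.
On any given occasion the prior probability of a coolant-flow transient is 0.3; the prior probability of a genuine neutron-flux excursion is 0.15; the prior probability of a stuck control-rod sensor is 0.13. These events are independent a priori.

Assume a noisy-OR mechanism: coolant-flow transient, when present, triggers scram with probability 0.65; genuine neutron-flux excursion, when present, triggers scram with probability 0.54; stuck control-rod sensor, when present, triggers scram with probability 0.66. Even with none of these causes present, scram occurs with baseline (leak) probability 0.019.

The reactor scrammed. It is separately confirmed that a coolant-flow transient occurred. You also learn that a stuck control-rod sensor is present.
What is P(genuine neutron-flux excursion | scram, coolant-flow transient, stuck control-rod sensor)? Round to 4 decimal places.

Under noisy-OR, P(scram | causes) = 1 − (1−0.019)·∏(1−qᵢ) over the active causes.
For the numerator, keep only genuine neutron-flux excursion=true terms: 0.9463·0.15 = 0.141945
Normalizer over all consistent configurations: 0.883261·0.85 + 0.9463·0.15 = 0.892717
P(genuine neutron-flux excursion | scram, coolant-flow transient, stuck control-rod sensor) = 0.141945/0.892717 ≈ 0.1590

P(genuine neutron-flux excursion | scram, coolant-flow transient, stuck control-rod sensor) ≈ 0.1590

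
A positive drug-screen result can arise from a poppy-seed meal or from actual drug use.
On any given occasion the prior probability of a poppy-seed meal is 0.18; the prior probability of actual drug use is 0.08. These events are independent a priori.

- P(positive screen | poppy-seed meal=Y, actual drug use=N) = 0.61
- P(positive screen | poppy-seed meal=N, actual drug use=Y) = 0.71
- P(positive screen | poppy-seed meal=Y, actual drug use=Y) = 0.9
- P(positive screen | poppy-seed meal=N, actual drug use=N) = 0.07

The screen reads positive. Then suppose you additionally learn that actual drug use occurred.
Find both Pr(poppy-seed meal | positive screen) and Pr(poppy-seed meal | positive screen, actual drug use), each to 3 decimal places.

For the numerator, keep only poppy-seed meal=true terms: 0.101016 + 0.012960 = 0.113976
Normalizer over all consistent configurations: 0.07·0.82·0.92 + 0.71·0.82·0.08 + 0.61·0.18·0.92 + 0.9·0.18·0.08 = 0.213360
Posterior = 0.113976 / 0.213360 ≈ 0.534

Now also conditioning on actual drug use=true:
By total probability over both values of poppy-seed meal:
  P(positive screen | actual drug use) = 0.71×0.82 + 0.9×0.18
        = 0.582200 + 0.162000 = 0.744200
Keeping only the poppy-seed meal-present terms gives 0.162000, so
  P(poppy-seed meal | positive screen, actual drug use) = 0.162000 / 0.744200 ≈ 0.218
The drop from 0.534 to 0.218 is the explaining-away (discounting) effect.

Pr(poppy-seed meal | positive screen) ≈ 0.534; Pr(poppy-seed meal | positive screen, actual drug use) ≈ 0.218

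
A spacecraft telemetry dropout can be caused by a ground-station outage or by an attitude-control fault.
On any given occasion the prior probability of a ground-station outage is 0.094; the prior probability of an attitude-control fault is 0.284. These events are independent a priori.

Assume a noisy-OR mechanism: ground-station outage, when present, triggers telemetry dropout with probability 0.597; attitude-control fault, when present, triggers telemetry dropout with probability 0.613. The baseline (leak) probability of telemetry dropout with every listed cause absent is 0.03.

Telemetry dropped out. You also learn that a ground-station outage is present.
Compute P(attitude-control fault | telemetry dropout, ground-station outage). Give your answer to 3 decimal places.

Under noisy-OR, P(telemetry dropout | causes) = 1 − (1−0.03)·∏(1−qᵢ) over the active causes.
P(telemetry dropout | ground-station outage) = 0.60909×0.716 + 0.848718×0.284 = 0.436108 + 0.241036 = 0.677144
Of this, 0.241036 comes from 0.848718×0.284 (the attitude-control fault=true cases).
Hence the posterior is 0.241036/0.677144 ≈ 0.356.

P(attitude-control fault | telemetry dropout, ground-station outage) ≈ 0.356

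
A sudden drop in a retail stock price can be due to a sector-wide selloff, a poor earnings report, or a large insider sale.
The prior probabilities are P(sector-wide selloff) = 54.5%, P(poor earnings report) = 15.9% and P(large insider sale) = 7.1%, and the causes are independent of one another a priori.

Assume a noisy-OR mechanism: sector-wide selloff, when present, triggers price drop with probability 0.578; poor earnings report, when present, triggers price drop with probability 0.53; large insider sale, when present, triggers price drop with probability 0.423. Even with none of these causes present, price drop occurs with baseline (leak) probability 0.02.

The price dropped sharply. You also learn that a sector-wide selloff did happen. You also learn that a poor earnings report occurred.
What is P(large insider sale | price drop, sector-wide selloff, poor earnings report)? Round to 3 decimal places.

P(large insider sale | price drop, sector-wide selloff, poor earnings report) ≈ 0.078

Under noisy-OR, P(price drop | causes) = 1 − (1−0.02)·∏(1−qᵢ) over the active causes.
By total probability over both values of large insider sale:
  P(price drop | sector-wide selloff, poor earnings report) = 0.805627*0.929 + 0.887847*0.071
        = 0.748427 + 0.063037 = 0.811464
Configurations with large insider sale contribute 0.063037, so
  P(large insider sale | price drop, sector-wide selloff, poor earnings report) = 0.063037 / 0.811464 ≈ 0.078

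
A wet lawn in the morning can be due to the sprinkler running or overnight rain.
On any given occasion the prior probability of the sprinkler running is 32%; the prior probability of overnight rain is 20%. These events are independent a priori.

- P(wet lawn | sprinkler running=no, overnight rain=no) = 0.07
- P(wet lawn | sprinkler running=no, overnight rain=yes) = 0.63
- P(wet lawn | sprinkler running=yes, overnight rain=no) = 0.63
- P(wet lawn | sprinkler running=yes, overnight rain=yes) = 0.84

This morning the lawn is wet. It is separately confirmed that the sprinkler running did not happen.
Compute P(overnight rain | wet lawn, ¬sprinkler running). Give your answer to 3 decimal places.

P(overnight rain | wet lawn, ¬sprinkler running) ≈ 0.692

Sum P(wet lawn|·) weighted by the priors over both values of overnight rain:
  P(wet lawn | ¬sprinkler running) = 0.07*0.8 + 0.63*0.2
        = 0.056000 + 0.126000 = 0.182000
Keeping only the overnight rain-present terms gives 0.126000, so
  P(overnight rain | wet lawn, ¬sprinkler running) = 0.126000 / 0.182000 ≈ 0.692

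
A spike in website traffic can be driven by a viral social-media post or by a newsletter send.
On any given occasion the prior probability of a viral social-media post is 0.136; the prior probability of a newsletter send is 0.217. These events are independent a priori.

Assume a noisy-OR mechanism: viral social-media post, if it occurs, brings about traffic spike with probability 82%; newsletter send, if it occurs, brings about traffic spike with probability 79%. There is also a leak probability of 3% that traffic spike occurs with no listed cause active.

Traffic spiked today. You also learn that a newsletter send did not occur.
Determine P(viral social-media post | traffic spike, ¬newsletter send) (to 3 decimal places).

Under noisy-OR, P(traffic spike | causes) = 1 − (1−0.03)·∏(1−qᵢ) over the active causes.
P(traffic spike | ¬newsletter send) = 0.03·0.864 + 0.8254·0.136 = 0.025920 + 0.112254 = 0.138174
Restricting to configurations with viral social-media post present: 0.8254·0.136 = 0.112254.
P(viral social-media post | traffic spike, ¬newsletter send) = 0.112254 / 0.138174 ≈ 0.812

P(viral social-media post | traffic spike, ¬newsletter send) ≈ 0.812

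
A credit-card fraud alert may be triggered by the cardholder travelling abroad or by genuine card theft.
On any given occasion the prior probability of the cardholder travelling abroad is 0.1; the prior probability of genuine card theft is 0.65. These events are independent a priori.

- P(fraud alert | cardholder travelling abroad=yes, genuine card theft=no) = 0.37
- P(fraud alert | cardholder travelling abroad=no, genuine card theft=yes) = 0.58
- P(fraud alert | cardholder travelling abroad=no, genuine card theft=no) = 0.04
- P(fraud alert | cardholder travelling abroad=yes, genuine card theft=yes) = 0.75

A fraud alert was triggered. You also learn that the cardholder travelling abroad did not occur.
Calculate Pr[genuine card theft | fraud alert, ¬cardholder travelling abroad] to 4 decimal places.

Pr[genuine card theft | fraud alert, ¬cardholder travelling abroad] ≈ 0.9642

Sum P(fraud alert|·) weighted by the priors over both values of genuine card theft:
  P(fraud alert | ¬cardholder travelling abroad) = 0.04*0.35 + 0.58*0.65
        = 0.014000 + 0.377000 = 0.391000
Keeping only the genuine card theft-present terms gives 0.377000, so
  P(genuine card theft | fraud alert, ¬cardholder travelling abroad) = 0.377000 / 0.391000 ≈ 0.9642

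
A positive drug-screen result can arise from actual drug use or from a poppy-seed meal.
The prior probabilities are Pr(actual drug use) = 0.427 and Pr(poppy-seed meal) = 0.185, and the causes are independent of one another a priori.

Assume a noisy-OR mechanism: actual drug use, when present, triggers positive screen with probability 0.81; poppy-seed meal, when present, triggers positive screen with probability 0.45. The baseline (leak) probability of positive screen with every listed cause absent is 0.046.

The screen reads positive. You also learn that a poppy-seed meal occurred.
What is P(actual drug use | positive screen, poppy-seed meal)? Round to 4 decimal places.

Under noisy-OR, P(positive screen | causes) = 1 − (1−0.046)·∏(1−qᵢ) over the active causes.
P(positive screen | poppy-seed meal) = 0.4753×0.573 + 0.900307×0.427 = 0.272347 + 0.384431 = 0.656778
The actual drug use-present share is 0.900307×0.427 = 0.384431.
P(actual drug use | positive screen, poppy-seed meal) = 0.384431 / 0.656778 ≈ 0.5853

P(actual drug use | positive screen, poppy-seed meal) ≈ 0.5853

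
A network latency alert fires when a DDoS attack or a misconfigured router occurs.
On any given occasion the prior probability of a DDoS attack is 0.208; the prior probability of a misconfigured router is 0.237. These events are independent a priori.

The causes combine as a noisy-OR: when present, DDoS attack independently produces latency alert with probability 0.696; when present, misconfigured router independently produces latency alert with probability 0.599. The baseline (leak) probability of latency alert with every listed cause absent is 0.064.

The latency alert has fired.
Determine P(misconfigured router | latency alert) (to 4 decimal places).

Under noisy-OR, P(latency alert | causes) = 1 − (1−0.064)·∏(1−qᵢ) over the active causes.
P(latency alert) = 0.064×0.792×0.763 + 0.624664×0.792×0.237 + 0.715456×0.208×0.763 + 0.885898×0.208×0.237 = 0.038675 + 0.117252 + 0.113546 + 0.043671 = 0.313144
Restricting to configurations with misconfigured router present: 0.117252 + 0.043671 = 0.160923.
Hence the posterior is 0.160923/0.313144 ≈ 0.5139.

P(misconfigured router | latency alert) ≈ 0.5139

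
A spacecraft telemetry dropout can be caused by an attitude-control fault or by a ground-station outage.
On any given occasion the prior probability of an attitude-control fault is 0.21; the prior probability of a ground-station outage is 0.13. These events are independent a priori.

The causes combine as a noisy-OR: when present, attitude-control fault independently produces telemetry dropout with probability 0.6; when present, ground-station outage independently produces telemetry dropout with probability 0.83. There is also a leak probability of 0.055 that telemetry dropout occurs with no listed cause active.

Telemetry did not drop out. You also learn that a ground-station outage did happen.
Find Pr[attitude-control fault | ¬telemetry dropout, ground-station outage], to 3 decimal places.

Under noisy-OR, P(telemetry dropout | causes) = 1 − (1−0.055)·∏(1−qᵢ) over the active causes.
By total probability over both values of attitude-control fault:
  P(¬telemetry dropout | ground-station outage) = 0.16065·0.79 + 0.06426·0.21
        = 0.126913 + 0.013495 = 0.140408
The terms with attitude-control fault present sum to 0.013495, so
  P(attitude-control fault | ¬telemetry dropout, ground-station outage) = 0.013495 / 0.140408 ≈ 0.096

Pr[attitude-control fault | ¬telemetry dropout, ground-station outage] ≈ 0.096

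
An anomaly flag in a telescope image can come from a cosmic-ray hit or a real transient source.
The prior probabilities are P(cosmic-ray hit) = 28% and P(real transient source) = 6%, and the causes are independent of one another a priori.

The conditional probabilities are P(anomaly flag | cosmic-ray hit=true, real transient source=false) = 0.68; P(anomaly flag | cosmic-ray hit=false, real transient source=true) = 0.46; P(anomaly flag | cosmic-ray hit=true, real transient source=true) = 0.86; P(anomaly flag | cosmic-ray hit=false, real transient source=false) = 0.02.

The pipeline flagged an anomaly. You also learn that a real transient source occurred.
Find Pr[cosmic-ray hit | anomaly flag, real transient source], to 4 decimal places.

Weight on cosmic-ray hit=true, given the evidence: 0.86·0.28 = 0.240800
The normalizing constant is 0.46·0.72 + 0.86·0.28 = 0.572000
P(cosmic-ray hit | anomaly flag, real transient source) = 0.240800/0.572000 ≈ 0.4210

Pr[cosmic-ray hit | anomaly flag, real transient source] ≈ 0.4210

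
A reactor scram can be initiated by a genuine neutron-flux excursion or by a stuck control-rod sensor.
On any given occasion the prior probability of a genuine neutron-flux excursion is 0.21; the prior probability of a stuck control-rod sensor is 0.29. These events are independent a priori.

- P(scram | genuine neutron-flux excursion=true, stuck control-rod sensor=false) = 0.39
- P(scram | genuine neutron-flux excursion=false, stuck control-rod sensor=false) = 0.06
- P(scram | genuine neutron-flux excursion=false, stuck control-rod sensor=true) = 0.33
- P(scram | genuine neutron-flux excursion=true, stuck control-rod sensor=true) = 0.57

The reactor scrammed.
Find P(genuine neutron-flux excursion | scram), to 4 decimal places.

P(scram) = 0.06*0.79*0.71 + 0.33*0.79*0.29 + 0.39*0.21*0.71 + 0.57*0.21*0.29 = 0.033654 + 0.075603 + 0.058149 + 0.034713 = 0.202119
Restricting to configurations with genuine neutron-flux excursion present: 0.058149 + 0.034713 = 0.092862.
P(genuine neutron-flux excursion | scram) = 0.092862 / 0.202119 ≈ 0.4594

P(genuine neutron-flux excursion | scram) ≈ 0.4594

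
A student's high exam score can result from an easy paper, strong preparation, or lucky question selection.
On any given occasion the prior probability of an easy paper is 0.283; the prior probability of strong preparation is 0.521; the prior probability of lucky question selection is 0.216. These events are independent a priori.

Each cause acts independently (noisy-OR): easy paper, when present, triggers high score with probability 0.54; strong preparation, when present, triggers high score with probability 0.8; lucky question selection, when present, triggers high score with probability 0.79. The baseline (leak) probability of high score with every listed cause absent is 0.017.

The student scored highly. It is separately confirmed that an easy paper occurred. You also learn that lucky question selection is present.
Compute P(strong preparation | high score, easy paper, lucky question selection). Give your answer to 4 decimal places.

P(strong preparation | high score, easy paper, lucky question selection) ≈ 0.5411

Under noisy-OR, P(high score | causes) = 1 − (1−0.017)·∏(1−qᵢ) over the active causes.
Sum P(high score|·) weighted by the priors over both values of strong preparation:
  P(high score | easy paper, lucky question selection) = 0.905042*0.479 + 0.981008*0.521
        = 0.433515 + 0.511105 = 0.944620
Keeping only the strong preparation-present terms gives 0.511105, so
  P(strong preparation | high score, easy paper, lucky question selection) = 0.511105 / 0.944620 ≈ 0.5411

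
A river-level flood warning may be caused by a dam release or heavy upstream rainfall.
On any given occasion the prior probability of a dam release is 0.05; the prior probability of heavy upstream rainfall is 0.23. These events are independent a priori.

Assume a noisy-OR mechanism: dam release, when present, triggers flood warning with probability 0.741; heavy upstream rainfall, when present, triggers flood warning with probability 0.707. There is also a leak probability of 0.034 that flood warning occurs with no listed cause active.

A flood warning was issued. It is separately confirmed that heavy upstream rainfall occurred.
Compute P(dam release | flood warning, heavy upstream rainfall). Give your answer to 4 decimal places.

Under noisy-OR, P(flood warning | causes) = 1 − (1−0.034)·∏(1−qᵢ) over the active causes.
For the numerator, keep only dam release=true terms: 0.926693*0.05 = 0.046335
The normalizing constant is 0.716962*0.95 + 0.926693*0.05 = 0.727449
P(dam release | flood warning, heavy upstream rainfall) = 0.046335/0.727449 ≈ 0.0637

P(dam release | flood warning, heavy upstream rainfall) ≈ 0.0637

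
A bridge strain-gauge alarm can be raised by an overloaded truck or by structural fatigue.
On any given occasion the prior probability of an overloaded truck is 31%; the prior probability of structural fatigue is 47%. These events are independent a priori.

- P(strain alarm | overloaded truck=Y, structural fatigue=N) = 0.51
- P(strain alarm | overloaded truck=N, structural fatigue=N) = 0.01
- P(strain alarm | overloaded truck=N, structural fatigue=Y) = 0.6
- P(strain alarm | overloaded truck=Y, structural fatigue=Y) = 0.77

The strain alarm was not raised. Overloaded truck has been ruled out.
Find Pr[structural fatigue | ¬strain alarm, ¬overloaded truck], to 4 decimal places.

Pr[structural fatigue | ¬strain alarm, ¬overloaded truck] ≈ 0.2638

P(¬strain alarm | ¬overloaded truck) = 0.99·0.53 + 0.4·0.47 = 0.524700 + 0.188000 = 0.712700
Of this, 0.188000 comes from 0.4·0.47 (the structural fatigue=true cases).
Hence the posterior is 0.188000/0.712700 ≈ 0.2638.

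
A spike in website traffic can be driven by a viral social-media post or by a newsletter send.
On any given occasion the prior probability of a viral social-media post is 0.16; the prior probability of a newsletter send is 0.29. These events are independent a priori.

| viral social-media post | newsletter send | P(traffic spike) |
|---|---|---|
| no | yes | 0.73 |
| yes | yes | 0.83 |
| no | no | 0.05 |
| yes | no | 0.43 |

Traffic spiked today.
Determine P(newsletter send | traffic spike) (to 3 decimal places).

P(traffic spike) = 0.05·0.84·0.71 + 0.73·0.84·0.29 + 0.43·0.16·0.71 + 0.83·0.16·0.29 = 0.029820 + 0.177828 + 0.048848 + 0.038512 = 0.295008
Restricting to configurations with newsletter send present: 0.177828 + 0.038512 = 0.216340.
P(newsletter send | traffic spike) = 0.216340 / 0.295008 ≈ 0.733

P(newsletter send | traffic spike) ≈ 0.733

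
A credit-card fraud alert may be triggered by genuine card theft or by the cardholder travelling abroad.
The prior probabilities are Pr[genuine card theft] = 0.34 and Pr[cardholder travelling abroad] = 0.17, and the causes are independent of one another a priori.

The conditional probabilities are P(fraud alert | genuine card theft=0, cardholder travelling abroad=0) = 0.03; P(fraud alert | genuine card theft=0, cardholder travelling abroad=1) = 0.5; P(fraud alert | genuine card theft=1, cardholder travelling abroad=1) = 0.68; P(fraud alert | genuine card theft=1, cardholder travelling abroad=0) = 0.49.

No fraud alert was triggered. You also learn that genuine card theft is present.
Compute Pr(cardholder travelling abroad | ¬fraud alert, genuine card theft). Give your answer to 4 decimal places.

Pr(cardholder travelling abroad | ¬fraud alert, genuine card theft) ≈ 0.1139

Enumerate both values of cardholder travelling abroad and weight by the priors:
  P(¬fraud alert | genuine card theft) = 0.51·0.83 + 0.32·0.17
        = 0.423300 + 0.054400 = 0.477700
Configurations with cardholder travelling abroad contribute 0.054400, so
  P(cardholder travelling abroad | ¬fraud alert, genuine card theft) = 0.054400 / 0.477700 ≈ 0.1139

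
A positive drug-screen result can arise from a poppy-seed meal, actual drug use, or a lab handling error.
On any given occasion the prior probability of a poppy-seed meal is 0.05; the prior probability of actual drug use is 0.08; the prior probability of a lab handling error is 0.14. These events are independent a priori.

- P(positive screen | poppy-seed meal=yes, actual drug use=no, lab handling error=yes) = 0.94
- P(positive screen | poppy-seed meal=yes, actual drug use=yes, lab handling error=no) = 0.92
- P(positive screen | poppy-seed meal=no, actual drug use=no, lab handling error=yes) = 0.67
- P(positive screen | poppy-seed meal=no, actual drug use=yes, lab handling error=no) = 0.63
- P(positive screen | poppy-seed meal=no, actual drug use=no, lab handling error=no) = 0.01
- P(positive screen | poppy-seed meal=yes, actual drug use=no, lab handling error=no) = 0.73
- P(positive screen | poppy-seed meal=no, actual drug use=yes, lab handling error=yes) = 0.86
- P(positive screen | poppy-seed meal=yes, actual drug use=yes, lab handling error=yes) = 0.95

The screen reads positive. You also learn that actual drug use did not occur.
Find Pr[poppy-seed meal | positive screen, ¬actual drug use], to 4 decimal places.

Pr[poppy-seed meal | positive screen, ¬actual drug use] ≈ 0.2807

P(positive screen | ¬actual drug use) = 0.01*0.95*0.86 + 0.67*0.95*0.14 + 0.73*0.05*0.86 + 0.94*0.05*0.14 = 0.008170 + 0.089110 + 0.031390 + 0.006580 = 0.135250
Of this, 0.037970 comes from 0.031390 + 0.006580 (the poppy-seed meal=true cases).
Hence the posterior is 0.037970/0.135250 ≈ 0.2807.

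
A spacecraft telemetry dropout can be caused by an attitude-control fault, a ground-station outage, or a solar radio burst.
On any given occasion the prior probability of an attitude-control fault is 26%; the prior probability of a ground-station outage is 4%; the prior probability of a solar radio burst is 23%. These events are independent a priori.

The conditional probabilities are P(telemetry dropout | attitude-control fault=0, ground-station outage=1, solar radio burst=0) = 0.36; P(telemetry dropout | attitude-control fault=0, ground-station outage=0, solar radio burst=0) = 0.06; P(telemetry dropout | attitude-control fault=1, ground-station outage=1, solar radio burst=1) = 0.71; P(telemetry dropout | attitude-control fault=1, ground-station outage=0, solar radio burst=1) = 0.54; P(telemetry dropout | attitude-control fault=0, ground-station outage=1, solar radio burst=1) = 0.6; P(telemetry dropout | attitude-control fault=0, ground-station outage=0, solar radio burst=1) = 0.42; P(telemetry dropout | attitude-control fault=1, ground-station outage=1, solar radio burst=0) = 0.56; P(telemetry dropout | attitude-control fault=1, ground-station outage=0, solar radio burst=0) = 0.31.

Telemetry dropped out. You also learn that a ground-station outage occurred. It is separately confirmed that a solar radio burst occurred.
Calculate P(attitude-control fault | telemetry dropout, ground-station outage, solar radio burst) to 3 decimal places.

P(attitude-control fault | telemetry dropout, ground-station outage, solar radio burst) ≈ 0.294

By total probability over both values of attitude-control fault:
  P(telemetry dropout | ground-station outage, solar radio burst) = 0.6*0.74 + 0.71*0.26
        = 0.444000 + 0.184600 = 0.628600
Keeping only the attitude-control fault-present terms gives 0.184600, so
  P(attitude-control fault | telemetry dropout, ground-station outage, solar radio burst) = 0.184600 / 0.628600 ≈ 0.294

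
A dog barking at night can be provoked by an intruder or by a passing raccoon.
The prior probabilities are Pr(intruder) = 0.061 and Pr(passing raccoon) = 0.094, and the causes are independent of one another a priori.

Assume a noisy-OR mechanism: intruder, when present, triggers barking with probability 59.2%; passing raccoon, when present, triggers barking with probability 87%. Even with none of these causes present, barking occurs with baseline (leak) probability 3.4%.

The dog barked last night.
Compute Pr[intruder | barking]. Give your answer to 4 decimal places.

Under noisy-OR, P(barking | causes) = 1 − (1−0.034)·∏(1−qᵢ) over the active causes.
Numerator (weight on configurations with intruder): 0.033484 + 0.005440 = 0.038924
Normalizer over all consistent configurations: 0.034*0.939*0.906 + 0.87442*0.939*0.094 + 0.605872*0.061*0.906 + 0.948763*0.061*0.094 = 0.145031
Posterior = 0.038924 / 0.145031 ≈ 0.2684

Pr[intruder | barking] ≈ 0.2684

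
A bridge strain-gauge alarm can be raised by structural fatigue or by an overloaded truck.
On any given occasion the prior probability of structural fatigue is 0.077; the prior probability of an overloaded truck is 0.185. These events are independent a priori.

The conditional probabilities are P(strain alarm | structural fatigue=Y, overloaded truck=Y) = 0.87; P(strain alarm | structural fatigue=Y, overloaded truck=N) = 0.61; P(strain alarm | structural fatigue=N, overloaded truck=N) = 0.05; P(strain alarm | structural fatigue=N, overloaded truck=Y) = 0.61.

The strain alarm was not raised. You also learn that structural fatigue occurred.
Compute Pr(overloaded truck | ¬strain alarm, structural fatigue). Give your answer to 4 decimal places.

P(¬strain alarm | structural fatigue) = 0.39*0.815 + 0.13*0.185 = 0.317850 + 0.024050 = 0.341900
The overloaded truck-present share is 0.13*0.185 = 0.024050.
P(overloaded truck | ¬strain alarm, structural fatigue) = 0.024050 / 0.341900 ≈ 0.0703

Pr(overloaded truck | ¬strain alarm, structural fatigue) ≈ 0.0703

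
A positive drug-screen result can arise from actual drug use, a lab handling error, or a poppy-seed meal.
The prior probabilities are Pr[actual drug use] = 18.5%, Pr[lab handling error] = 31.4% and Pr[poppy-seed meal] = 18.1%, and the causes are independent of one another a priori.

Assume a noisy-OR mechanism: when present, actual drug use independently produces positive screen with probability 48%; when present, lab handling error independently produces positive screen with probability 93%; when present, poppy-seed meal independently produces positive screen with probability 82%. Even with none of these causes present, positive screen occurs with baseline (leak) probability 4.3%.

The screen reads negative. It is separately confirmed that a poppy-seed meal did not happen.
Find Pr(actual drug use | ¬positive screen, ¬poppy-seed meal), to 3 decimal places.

Pr(actual drug use | ¬positive screen, ¬poppy-seed meal) ≈ 0.106

Under noisy-OR, P(positive screen | causes) = 1 − (1−0.043)·∏(1−qᵢ) over the active causes.
P(¬positive screen | ¬poppy-seed meal) = 0.957×0.815×0.686 + 0.06699×0.815×0.314 + 0.49764×0.185×0.686 + 0.034835×0.185×0.314 = 0.535049 + 0.017143 + 0.063155 + 0.002024 = 0.617371
Of this, 0.065179 comes from 0.063155 + 0.002024 (the actual drug use=true cases).
P(actual drug use | ¬positive screen, ¬poppy-seed meal) = 0.065179 / 0.617371 ≈ 0.106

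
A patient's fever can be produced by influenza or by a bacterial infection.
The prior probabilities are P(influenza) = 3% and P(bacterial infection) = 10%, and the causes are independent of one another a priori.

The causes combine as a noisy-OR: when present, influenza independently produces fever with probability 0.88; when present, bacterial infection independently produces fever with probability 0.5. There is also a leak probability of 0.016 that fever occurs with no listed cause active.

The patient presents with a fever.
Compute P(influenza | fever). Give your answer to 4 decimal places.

P(influenza | fever) ≈ 0.2963

Under noisy-OR, P(fever | causes) = 1 − (1−0.016)·∏(1−qᵢ) over the active causes.
P(fever) = 0.016×0.97×0.9 + 0.508×0.97×0.1 + 0.88192×0.03×0.9 + 0.94096×0.03×0.1 = 0.013968 + 0.049276 + 0.023812 + 0.002823 = 0.089879
The influenza-present share is 0.023812 + 0.002823 = 0.026635.
Hence the posterior is 0.026635/0.089879 ≈ 0.2963.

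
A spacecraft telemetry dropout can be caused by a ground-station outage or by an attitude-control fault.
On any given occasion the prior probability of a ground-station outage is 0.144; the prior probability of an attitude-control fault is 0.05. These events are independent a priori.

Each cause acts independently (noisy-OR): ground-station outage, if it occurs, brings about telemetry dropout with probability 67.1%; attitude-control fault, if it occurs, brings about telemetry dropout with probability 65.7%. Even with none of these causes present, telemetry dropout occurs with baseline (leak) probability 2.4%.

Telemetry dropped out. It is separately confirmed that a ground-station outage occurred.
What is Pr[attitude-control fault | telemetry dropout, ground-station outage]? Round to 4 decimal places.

Under noisy-OR, P(telemetry dropout | causes) = 1 − (1−0.024)·∏(1−qᵢ) over the active causes.
Enumerate both values of attitude-control fault and weight by the priors:
  P(telemetry dropout | ground-station outage) = 0.678896*0.95 + 0.889861*0.05
        = 0.644951 + 0.044493 = 0.689444
Keeping only the attitude-control fault-present terms gives 0.044493, so
  P(attitude-control fault | telemetry dropout, ground-station outage) = 0.044493 / 0.689444 ≈ 0.0645

Pr[attitude-control fault | telemetry dropout, ground-station outage] ≈ 0.0645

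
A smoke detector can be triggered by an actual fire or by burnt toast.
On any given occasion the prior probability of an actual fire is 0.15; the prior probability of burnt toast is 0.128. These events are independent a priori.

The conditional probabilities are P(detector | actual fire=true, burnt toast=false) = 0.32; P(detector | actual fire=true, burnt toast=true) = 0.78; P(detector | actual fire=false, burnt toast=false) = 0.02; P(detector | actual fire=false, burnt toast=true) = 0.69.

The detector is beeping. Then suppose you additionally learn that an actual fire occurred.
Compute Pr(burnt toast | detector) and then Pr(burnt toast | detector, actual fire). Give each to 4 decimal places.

P(detector) = 0.02×0.85×0.872 + 0.69×0.85×0.128 + 0.32×0.15×0.872 + 0.78×0.15×0.128 = 0.014824 + 0.075072 + 0.041856 + 0.014976 = 0.146728
Restricting to configurations with burnt toast present: 0.075072 + 0.014976 = 0.090048.
P(burnt toast | detector) = 0.090048 / 0.146728 ≈ 0.6137

With the extra evidence:
P(detector | actual fire) = 0.32·0.872 + 0.78·0.128 = 0.279040 + 0.099840 = 0.378880
Of this, 0.099840 comes from 0.78·0.128 (the burnt toast=true cases).
Hence the posterior is 0.099840/0.378880 ≈ 0.2635.

Pr(burnt toast | detector) ≈ 0.6137; Pr(burnt toast | detector, actual fire) ≈ 0.2635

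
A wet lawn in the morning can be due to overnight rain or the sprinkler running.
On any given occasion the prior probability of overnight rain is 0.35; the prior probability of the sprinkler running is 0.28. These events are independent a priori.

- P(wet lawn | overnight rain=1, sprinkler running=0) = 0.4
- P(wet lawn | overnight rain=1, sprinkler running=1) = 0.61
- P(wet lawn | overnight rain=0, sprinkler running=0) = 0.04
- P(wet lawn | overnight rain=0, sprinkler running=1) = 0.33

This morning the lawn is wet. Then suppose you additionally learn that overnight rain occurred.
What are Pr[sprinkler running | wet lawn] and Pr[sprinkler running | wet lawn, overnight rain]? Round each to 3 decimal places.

Numerator (weight on configurations with sprinkler running): 0.060060 + 0.059780 = 0.119840
The normalizing constant is 0.04×0.65×0.72 + 0.33×0.65×0.28 + 0.4×0.35×0.72 + 0.61×0.35×0.28 = 0.239360
Posterior = 0.119840 / 0.239360 ≈ 0.501

Now condition on the additional information:
Weight on sprinkler running=true, given the evidence: 0.61·0.28 = 0.170800
The normalizing constant is 0.4·0.72 + 0.61·0.28 = 0.458800
P(sprinkler running | wet lawn, overnight rain) = 0.170800/0.458800 ≈ 0.372
This is intercausal reasoning (explaining away): once overnight rain accounts for the wet lawn, sprinkler running becomes less likely.

Pr[sprinkler running | wet lawn] ≈ 0.501; Pr[sprinkler running | wet lawn, overnight rain] ≈ 0.372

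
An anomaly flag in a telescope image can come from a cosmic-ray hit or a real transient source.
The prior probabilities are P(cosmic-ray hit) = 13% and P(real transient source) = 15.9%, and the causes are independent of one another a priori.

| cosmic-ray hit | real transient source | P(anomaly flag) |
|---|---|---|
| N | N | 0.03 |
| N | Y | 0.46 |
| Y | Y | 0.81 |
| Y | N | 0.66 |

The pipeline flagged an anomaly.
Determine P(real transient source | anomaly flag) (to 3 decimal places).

P(anomaly flag) = 0.03×0.87×0.841 + 0.46×0.87×0.159 + 0.66×0.13×0.841 + 0.81×0.13×0.159 = 0.021950 + 0.063632 + 0.072158 + 0.016743 = 0.174483
Of this, 0.080375 comes from 0.063632 + 0.016743 (the real transient source=true cases).
Hence the posterior is 0.080375/0.174483 ≈ 0.461.

P(real transient source | anomaly flag) ≈ 0.461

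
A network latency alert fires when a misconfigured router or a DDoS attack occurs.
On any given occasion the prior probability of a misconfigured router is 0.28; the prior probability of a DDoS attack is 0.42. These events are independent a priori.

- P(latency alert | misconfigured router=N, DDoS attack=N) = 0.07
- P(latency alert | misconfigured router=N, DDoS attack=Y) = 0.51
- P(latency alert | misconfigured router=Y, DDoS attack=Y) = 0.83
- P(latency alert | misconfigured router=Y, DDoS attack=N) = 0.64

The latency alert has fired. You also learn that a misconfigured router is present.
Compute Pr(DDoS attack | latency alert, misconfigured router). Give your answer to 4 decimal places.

Pr(DDoS attack | latency alert, misconfigured router) ≈ 0.4843

For the numerator, keep only DDoS attack=true terms: 0.83·0.42 = 0.348600
Denominator P(latency alert | misconfigured router): 0.64·0.58 + 0.83·0.42 = 0.719800
Posterior = 0.348600 / 0.719800 ≈ 0.4843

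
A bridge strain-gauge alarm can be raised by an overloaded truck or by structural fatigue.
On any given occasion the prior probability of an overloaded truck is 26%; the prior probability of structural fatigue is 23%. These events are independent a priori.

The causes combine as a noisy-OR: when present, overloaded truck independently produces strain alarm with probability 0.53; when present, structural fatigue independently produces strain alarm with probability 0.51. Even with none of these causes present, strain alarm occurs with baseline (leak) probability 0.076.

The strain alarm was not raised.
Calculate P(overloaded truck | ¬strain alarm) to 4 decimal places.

P(overloaded truck | ¬strain alarm) ≈ 0.1417

Under noisy-OR, P(strain alarm | causes) = 1 − (1−0.076)·∏(1−qᵢ) over the active causes.
P(¬strain alarm) = 0.924*0.74*0.77 + 0.45276*0.74*0.23 + 0.43428*0.26*0.77 + 0.212797*0.26*0.23 = 0.526495 + 0.077060 + 0.086943 + 0.012725 = 0.703223
The overloaded truck-present share is 0.086943 + 0.012725 = 0.099668.
Hence the posterior is 0.099668/0.703223 ≈ 0.1417.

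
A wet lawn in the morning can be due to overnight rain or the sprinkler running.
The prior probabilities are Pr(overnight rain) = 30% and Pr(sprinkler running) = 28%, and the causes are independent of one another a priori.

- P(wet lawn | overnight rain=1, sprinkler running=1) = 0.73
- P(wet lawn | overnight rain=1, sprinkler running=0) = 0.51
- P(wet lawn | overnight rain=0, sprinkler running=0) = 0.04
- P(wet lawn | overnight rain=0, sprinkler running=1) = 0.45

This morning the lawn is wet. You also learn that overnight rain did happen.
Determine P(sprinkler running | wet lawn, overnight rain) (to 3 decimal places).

P(sprinkler running | wet lawn, overnight rain) ≈ 0.358

Sum P(wet lawn|·) weighted by the priors over both values of sprinkler running:
  P(wet lawn | overnight rain) = 0.51·0.72 + 0.73·0.28
        = 0.367200 + 0.204400 = 0.571600
Keeping only the sprinkler running-present terms gives 0.204400, so
  P(sprinkler running | wet lawn, overnight rain) = 0.204400 / 0.571600 ≈ 0.358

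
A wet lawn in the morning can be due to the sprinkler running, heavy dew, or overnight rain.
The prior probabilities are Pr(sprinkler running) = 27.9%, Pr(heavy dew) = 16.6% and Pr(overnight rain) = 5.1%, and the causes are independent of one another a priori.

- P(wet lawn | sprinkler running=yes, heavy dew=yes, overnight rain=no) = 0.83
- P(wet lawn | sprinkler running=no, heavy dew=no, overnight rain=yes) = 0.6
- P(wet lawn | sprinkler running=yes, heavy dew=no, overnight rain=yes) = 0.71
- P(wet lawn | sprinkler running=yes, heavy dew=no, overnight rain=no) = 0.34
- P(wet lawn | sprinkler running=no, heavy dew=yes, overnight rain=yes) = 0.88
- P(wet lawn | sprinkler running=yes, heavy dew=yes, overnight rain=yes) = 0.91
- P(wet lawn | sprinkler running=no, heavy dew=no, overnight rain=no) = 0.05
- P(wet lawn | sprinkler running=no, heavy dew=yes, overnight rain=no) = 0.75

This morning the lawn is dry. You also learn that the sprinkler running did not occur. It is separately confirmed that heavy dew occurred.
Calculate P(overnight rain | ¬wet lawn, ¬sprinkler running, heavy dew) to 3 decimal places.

P(¬wet lawn | ¬sprinkler running, heavy dew) = 0.25·0.949 + 0.12·0.051 = 0.237250 + 0.006120 = 0.243370
Of this, 0.006120 comes from 0.12·0.051 (the overnight rain=true cases).
P(overnight rain | ¬wet lawn, ¬sprinkler running, heavy dew) = 0.006120 / 0.243370 ≈ 0.025

P(overnight rain | ¬wet lawn, ¬sprinkler running, heavy dew) ≈ 0.025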